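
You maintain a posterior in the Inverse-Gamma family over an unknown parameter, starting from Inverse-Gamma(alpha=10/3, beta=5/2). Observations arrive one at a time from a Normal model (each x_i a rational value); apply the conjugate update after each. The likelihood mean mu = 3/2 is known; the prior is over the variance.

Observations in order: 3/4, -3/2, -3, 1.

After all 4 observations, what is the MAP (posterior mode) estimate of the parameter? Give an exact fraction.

1683/608

obs 1: x=3/4 → posterior Inverse-Gamma(23/6, 89/32)
obs 2: x=-3/2 → posterior Inverse-Gamma(13/3, 233/32)
obs 3: x=-3 → posterior Inverse-Gamma(29/6, 557/32)
obs 4: x=1 → posterior Inverse-Gamma(16/3, 561/32)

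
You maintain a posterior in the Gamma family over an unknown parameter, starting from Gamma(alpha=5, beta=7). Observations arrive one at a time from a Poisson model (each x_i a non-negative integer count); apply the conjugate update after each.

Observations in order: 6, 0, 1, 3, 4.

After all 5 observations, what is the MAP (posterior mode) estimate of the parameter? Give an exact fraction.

obs 1: x=6 → posterior Gamma(11, 8)
obs 2: x=0 → posterior Gamma(11, 9)
obs 3: x=1 → posterior Gamma(12, 10)
obs 4: x=3 → posterior Gamma(15, 11)
obs 5: x=4 → posterior Gamma(19, 12)

3/2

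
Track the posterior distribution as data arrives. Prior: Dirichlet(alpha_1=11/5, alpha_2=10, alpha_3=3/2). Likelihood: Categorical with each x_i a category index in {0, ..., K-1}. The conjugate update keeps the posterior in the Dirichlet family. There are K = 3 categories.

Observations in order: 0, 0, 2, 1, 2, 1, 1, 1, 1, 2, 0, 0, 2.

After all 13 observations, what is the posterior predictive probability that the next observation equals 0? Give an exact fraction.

obs 1: x=0 → posterior Dirichlet(16/5, 10, 3/2)
obs 2: x=0 → posterior Dirichlet(21/5, 10, 3/2)
obs 3: x=2 → posterior Dirichlet(21/5, 10, 5/2)
obs 4: x=1 → posterior Dirichlet(21/5, 11, 5/2)
obs 5: x=2 → posterior Dirichlet(21/5, 11, 7/2)
obs 6: x=1 → posterior Dirichlet(21/5, 12, 7/2)
obs 7: x=1 → posterior Dirichlet(21/5, 13, 7/2)
obs 8: x=1 → posterior Dirichlet(21/5, 14, 7/2)
obs 9: x=1 → posterior Dirichlet(21/5, 15, 7/2)
obs 10: x=2 → posterior Dirichlet(21/5, 15, 9/2)
obs 11: x=0 → posterior Dirichlet(26/5, 15, 9/2)
obs 12: x=0 → posterior Dirichlet(31/5, 15, 9/2)
obs 13: x=2 → posterior Dirichlet(31/5, 15, 11/2)

62/267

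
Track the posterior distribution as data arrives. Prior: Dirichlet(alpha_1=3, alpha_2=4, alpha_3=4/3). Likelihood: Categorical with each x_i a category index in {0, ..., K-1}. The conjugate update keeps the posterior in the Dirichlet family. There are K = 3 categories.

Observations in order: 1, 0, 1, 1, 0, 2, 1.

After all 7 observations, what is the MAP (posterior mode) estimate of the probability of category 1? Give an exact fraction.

21/37

obs 1: x=1 → posterior Dirichlet(3, 5, 4/3)
obs 2: x=0 → posterior Dirichlet(4, 5, 4/3)
obs 3: x=1 → posterior Dirichlet(4, 6, 4/3)
obs 4: x=1 → posterior Dirichlet(4, 7, 4/3)
obs 5: x=0 → posterior Dirichlet(5, 7, 4/3)
obs 6: x=2 → posterior Dirichlet(5, 7, 7/3)
obs 7: x=1 → posterior Dirichlet(5, 8, 7/3)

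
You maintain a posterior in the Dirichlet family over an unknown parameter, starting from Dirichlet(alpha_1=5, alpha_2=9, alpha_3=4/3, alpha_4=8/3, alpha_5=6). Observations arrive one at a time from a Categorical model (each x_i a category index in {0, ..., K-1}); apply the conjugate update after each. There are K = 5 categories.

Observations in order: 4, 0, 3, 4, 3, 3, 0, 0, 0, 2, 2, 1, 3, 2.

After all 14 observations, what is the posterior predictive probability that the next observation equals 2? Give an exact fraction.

obs 1: x=4 → posterior Dirichlet(5, 9, 4/3, 8/3, 7)
obs 2: x=0 → posterior Dirichlet(6, 9, 4/3, 8/3, 7)
obs 3: x=3 → posterior Dirichlet(6, 9, 4/3, 11/3, 7)
obs 4: x=4 → posterior Dirichlet(6, 9, 4/3, 11/3, 8)
obs 5: x=3 → posterior Dirichlet(6, 9, 4/3, 14/3, 8)
obs 6: x=3 → posterior Dirichlet(6, 9, 4/3, 17/3, 8)
obs 7: x=0 → posterior Dirichlet(7, 9, 4/3, 17/3, 8)
obs 8: x=0 → posterior Dirichlet(8, 9, 4/3, 17/3, 8)
obs 9: x=0 → posterior Dirichlet(9, 9, 4/3, 17/3, 8)
obs 10: x=2 → posterior Dirichlet(9, 9, 7/3, 17/3, 8)
obs 11: x=2 → posterior Dirichlet(9, 9, 10/3, 17/3, 8)
obs 12: x=1 → posterior Dirichlet(9, 10, 10/3, 17/3, 8)
obs 13: x=3 → posterior Dirichlet(9, 10, 10/3, 20/3, 8)
obs 14: x=2 → posterior Dirichlet(9, 10, 13/3, 20/3, 8)

13/114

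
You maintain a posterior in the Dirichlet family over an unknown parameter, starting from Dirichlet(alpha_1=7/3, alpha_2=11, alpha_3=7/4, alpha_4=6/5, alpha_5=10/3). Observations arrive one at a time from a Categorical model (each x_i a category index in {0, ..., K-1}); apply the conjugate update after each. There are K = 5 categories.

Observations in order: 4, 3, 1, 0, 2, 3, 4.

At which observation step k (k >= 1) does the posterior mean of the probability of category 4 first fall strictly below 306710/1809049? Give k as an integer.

k = 6

obs 1: x=4 → posterior Dirichlet(7/3, 11, 7/4, 6/5, 13/3)
obs 2: x=3 → posterior Dirichlet(7/3, 11, 7/4, 11/5, 13/3)
obs 3: x=1 → posterior Dirichlet(7/3, 12, 7/4, 11/5, 13/3)
obs 4: x=0 → posterior Dirichlet(10/3, 12, 7/4, 11/5, 13/3)
obs 5: x=2 → posterior Dirichlet(10/3, 12, 11/4, 11/5, 13/3)
obs 6: x=3 → posterior Dirichlet(10/3, 12, 11/4, 16/5, 13/3)
obs 7: x=4 → posterior Dirichlet(10/3, 12, 11/4, 16/5, 16/3)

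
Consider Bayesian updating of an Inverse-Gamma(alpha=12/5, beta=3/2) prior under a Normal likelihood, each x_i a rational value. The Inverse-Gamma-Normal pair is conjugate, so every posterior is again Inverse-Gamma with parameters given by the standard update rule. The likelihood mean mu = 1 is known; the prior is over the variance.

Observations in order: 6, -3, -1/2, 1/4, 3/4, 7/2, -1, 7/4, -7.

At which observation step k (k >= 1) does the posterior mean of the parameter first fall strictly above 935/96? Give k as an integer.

k = 9

obs 1: x=6 → posterior Inverse-Gamma(29/10, 14)
obs 2: x=-3 → posterior Inverse-Gamma(17/5, 22)
obs 3: x=-1/2 → posterior Inverse-Gamma(39/10, 185/8)
obs 4: x=1/4 → posterior Inverse-Gamma(22/5, 749/32)
obs 5: x=3/4 → posterior Inverse-Gamma(49/10, 375/16)
obs 6: x=7/2 → posterior Inverse-Gamma(27/5, 425/16)
obs 7: x=-1 → posterior Inverse-Gamma(59/10, 457/16)
obs 8: x=7/4 → posterior Inverse-Gamma(32/5, 923/32)
obs 9: x=-7 → posterior Inverse-Gamma(69/10, 1947/32)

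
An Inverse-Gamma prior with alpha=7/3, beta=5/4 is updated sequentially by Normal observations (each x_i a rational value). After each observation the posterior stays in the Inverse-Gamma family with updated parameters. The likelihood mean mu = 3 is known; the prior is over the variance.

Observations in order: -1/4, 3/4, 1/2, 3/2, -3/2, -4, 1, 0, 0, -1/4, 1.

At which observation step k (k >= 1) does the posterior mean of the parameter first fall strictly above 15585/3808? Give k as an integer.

obs 1: x=-1/4 → posterior Inverse-Gamma(17/6, 209/32)
obs 2: x=3/4 → posterior Inverse-Gamma(10/3, 145/16)
obs 3: x=1/2 → posterior Inverse-Gamma(23/6, 195/16)
obs 4: x=3/2 → posterior Inverse-Gamma(13/3, 213/16)
obs 5: x=-3/2 → posterior Inverse-Gamma(29/6, 375/16)
obs 6: x=-4 → posterior Inverse-Gamma(16/3, 767/16)
obs 7: x=1 → posterior Inverse-Gamma(35/6, 799/16)
obs 8: x=0 → posterior Inverse-Gamma(19/3, 871/16)
obs 9: x=0 → posterior Inverse-Gamma(41/6, 943/16)
obs 10: x=-1/4 → posterior Inverse-Gamma(22/3, 2055/32)
obs 11: x=1 → posterior Inverse-Gamma(47/6, 2119/32)

k = 3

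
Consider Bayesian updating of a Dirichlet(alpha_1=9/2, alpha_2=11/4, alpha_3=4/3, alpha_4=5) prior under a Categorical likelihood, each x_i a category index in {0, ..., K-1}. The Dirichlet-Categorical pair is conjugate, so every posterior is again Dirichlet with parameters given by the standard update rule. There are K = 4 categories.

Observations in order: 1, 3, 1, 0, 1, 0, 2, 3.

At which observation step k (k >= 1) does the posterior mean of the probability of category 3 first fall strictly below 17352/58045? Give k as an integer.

obs 1: x=1 → posterior Dirichlet(9/2, 15/4, 4/3, 5)
obs 2: x=3 → posterior Dirichlet(9/2, 15/4, 4/3, 6)
obs 3: x=1 → posterior Dirichlet(9/2, 19/4, 4/3, 6)
obs 4: x=0 → posterior Dirichlet(11/2, 19/4, 4/3, 6)
obs 5: x=1 → posterior Dirichlet(11/2, 23/4, 4/3, 6)
obs 6: x=0 → posterior Dirichlet(13/2, 23/4, 4/3, 6)
obs 7: x=2 → posterior Dirichlet(13/2, 23/4, 7/3, 6)
obs 8: x=3 → posterior Dirichlet(13/2, 23/4, 7/3, 7)

k = 7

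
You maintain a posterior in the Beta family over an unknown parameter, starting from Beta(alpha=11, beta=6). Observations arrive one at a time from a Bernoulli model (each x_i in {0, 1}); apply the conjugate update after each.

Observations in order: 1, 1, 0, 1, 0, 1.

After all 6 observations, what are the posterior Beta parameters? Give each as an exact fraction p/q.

obs 1: x=1 → posterior Beta(12, 6)
obs 2: x=1 → posterior Beta(13, 6)
obs 3: x=0 → posterior Beta(13, 7)
obs 4: x=1 → posterior Beta(14, 7)
obs 5: x=0 → posterior Beta(14, 8)
obs 6: x=1 → posterior Beta(15, 8)

alpha=15, beta=8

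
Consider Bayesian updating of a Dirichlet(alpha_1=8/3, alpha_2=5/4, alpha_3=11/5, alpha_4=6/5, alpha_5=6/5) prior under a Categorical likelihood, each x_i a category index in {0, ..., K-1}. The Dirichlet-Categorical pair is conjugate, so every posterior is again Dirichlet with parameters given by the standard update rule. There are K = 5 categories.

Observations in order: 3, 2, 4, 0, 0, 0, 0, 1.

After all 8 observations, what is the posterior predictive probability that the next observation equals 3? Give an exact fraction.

132/991

obs 1: x=3 → posterior Dirichlet(8/3, 5/4, 11/5, 11/5, 6/5)
obs 2: x=2 → posterior Dirichlet(8/3, 5/4, 16/5, 11/5, 6/5)
obs 3: x=4 → posterior Dirichlet(8/3, 5/4, 16/5, 11/5, 11/5)
obs 4: x=0 → posterior Dirichlet(11/3, 5/4, 16/5, 11/5, 11/5)
obs 5: x=0 → posterior Dirichlet(14/3, 5/4, 16/5, 11/5, 11/5)
obs 6: x=0 → posterior Dirichlet(17/3, 5/4, 16/5, 11/5, 11/5)
obs 7: x=0 → posterior Dirichlet(20/3, 5/4, 16/5, 11/5, 11/5)
obs 8: x=1 → posterior Dirichlet(20/3, 9/4, 16/5, 11/5, 11/5)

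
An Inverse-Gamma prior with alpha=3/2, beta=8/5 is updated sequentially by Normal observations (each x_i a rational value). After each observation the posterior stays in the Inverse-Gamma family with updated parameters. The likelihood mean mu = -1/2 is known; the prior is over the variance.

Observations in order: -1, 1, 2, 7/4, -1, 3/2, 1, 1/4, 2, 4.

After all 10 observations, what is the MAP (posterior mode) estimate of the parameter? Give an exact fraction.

obs 1: x=-1 → posterior Inverse-Gamma(2, 69/40)
obs 2: x=1 → posterior Inverse-Gamma(5/2, 57/20)
obs 3: x=2 → posterior Inverse-Gamma(3, 239/40)
obs 4: x=7/4 → posterior Inverse-Gamma(7/2, 1361/160)
obs 5: x=-1 → posterior Inverse-Gamma(4, 1381/160)
obs 6: x=3/2 → posterior Inverse-Gamma(9/2, 1701/160)
obs 7: x=1 → posterior Inverse-Gamma(5, 1881/160)
obs 8: x=1/4 → posterior Inverse-Gamma(11/2, 963/80)
obs 9: x=2 → posterior Inverse-Gamma(6, 1213/80)
obs 10: x=4 → posterior Inverse-Gamma(13/2, 2023/80)

2023/600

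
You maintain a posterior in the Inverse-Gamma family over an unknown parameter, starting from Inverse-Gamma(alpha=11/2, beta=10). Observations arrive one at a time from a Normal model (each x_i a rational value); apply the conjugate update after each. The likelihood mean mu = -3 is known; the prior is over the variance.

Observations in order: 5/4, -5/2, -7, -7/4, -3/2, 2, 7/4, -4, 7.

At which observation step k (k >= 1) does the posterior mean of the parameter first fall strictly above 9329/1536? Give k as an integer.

obs 1: x=5/4 → posterior Inverse-Gamma(6, 609/32)
obs 2: x=-5/2 → posterior Inverse-Gamma(13/2, 613/32)
obs 3: x=-7 → posterior Inverse-Gamma(7, 869/32)
obs 4: x=-7/4 → posterior Inverse-Gamma(15/2, 447/16)
obs 5: x=-3/2 → posterior Inverse-Gamma(8, 465/16)
obs 6: x=2 → posterior Inverse-Gamma(17/2, 665/16)
obs 7: x=7/4 → posterior Inverse-Gamma(9, 1691/32)
obs 8: x=-4 → posterior Inverse-Gamma(19/2, 1707/32)
obs 9: x=7 → posterior Inverse-Gamma(10, 3307/32)

k = 7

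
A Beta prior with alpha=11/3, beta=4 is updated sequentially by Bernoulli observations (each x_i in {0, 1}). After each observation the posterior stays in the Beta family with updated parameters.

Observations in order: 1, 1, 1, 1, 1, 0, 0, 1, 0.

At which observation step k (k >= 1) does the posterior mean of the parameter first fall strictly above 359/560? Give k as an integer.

obs 1: x=1 → posterior Beta(14/3, 4)
obs 2: x=1 → posterior Beta(17/3, 4)
obs 3: x=1 → posterior Beta(20/3, 4)
obs 4: x=1 → posterior Beta(23/3, 4)
obs 5: x=1 → posterior Beta(26/3, 4)
obs 6: x=0 → posterior Beta(26/3, 5)
obs 7: x=0 → posterior Beta(26/3, 6)
obs 8: x=1 → posterior Beta(29/3, 6)
obs 9: x=0 → posterior Beta(29/3, 7)

k = 4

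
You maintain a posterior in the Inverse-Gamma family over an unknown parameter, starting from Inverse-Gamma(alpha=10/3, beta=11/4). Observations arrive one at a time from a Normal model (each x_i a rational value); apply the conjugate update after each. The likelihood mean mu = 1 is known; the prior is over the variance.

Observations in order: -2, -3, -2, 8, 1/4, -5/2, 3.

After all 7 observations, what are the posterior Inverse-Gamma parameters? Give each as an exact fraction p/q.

alpha=41/6, beta=1685/32

obs 1: x=-2 → posterior Inverse-Gamma(23/6, 29/4)
obs 2: x=-3 → posterior Inverse-Gamma(13/3, 61/4)
obs 3: x=-2 → posterior Inverse-Gamma(29/6, 79/4)
obs 4: x=8 → posterior Inverse-Gamma(16/3, 177/4)
obs 5: x=1/4 → posterior Inverse-Gamma(35/6, 1425/32)
obs 6: x=-5/2 → posterior Inverse-Gamma(19/3, 1621/32)
obs 7: x=3 → posterior Inverse-Gamma(41/6, 1685/32)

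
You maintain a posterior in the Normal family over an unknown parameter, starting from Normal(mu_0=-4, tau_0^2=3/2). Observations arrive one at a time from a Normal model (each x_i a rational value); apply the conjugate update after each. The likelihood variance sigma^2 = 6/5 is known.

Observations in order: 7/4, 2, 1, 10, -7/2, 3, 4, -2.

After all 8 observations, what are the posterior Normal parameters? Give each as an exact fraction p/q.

obs 1: x=7/4 → posterior Normal(-29/36, 2/3)
obs 2: x=2 → posterior Normal(11/56, 3/7)
obs 3: x=1 → posterior Normal(31/76, 6/19)
obs 4: x=10 → posterior Normal(77/32, 1/4)
obs 5: x=-7/2 → posterior Normal(161/116, 6/29)
obs 6: x=3 → posterior Normal(13/8, 3/17)
obs 7: x=4 → posterior Normal(301/156, 2/13)
obs 8: x=-2 → posterior Normal(261/176, 3/22)

mu_0=261/176, tau_0^2=3/22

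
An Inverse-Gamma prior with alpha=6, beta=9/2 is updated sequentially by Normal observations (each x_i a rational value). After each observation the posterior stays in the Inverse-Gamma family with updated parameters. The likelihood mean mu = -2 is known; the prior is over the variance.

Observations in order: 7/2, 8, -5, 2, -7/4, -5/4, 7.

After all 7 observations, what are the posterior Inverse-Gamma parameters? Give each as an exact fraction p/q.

alpha=19/2, beta=1967/16

obs 1: x=7/2 → posterior Inverse-Gamma(13/2, 157/8)
obs 2: x=8 → posterior Inverse-Gamma(7, 557/8)
obs 3: x=-5 → posterior Inverse-Gamma(15/2, 593/8)
obs 4: x=2 → posterior Inverse-Gamma(8, 657/8)
obs 5: x=-7/4 → posterior Inverse-Gamma(17/2, 2629/32)
obs 6: x=-5/4 → posterior Inverse-Gamma(9, 1319/16)
obs 7: x=7 → posterior Inverse-Gamma(19/2, 1967/16)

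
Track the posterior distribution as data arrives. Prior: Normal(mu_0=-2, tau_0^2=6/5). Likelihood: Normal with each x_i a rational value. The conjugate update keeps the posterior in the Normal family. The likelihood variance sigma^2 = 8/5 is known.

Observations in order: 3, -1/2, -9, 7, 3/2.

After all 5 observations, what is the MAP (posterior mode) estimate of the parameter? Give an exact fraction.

-2/19

obs 1: x=3 → posterior Normal(1/7, 24/35)
obs 2: x=-1/2 → posterior Normal(-1/20, 12/25)
obs 3: x=-9 → posterior Normal(-55/26, 24/65)
obs 4: x=7 → posterior Normal(-13/32, 3/10)
obs 5: x=3/2 → posterior Normal(-2/19, 24/95)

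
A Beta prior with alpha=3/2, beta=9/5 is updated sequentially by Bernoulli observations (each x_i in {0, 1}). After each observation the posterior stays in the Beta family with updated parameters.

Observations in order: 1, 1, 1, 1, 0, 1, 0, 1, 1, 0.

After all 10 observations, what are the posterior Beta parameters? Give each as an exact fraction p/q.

alpha=17/2, beta=24/5

obs 1: x=1 → posterior Beta(5/2, 9/5)
obs 2: x=1 → posterior Beta(7/2, 9/5)
obs 3: x=1 → posterior Beta(9/2, 9/5)
obs 4: x=1 → posterior Beta(11/2, 9/5)
obs 5: x=0 → posterior Beta(11/2, 14/5)
obs 6: x=1 → posterior Beta(13/2, 14/5)
obs 7: x=0 → posterior Beta(13/2, 19/5)
obs 8: x=1 → posterior Beta(15/2, 19/5)
obs 9: x=1 → posterior Beta(17/2, 19/5)
obs 10: x=0 → posterior Beta(17/2, 24/5)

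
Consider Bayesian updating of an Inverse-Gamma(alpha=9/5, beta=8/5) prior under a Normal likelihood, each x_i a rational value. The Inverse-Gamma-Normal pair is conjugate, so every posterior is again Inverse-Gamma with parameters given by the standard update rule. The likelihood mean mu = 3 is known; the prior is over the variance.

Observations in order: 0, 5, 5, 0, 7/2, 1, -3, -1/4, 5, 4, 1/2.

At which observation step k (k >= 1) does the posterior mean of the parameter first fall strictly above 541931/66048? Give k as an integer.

k = 8

obs 1: x=0 → posterior Inverse-Gamma(23/10, 61/10)
obs 2: x=5 → posterior Inverse-Gamma(14/5, 81/10)
obs 3: x=5 → posterior Inverse-Gamma(33/10, 101/10)
obs 4: x=0 → posterior Inverse-Gamma(19/5, 73/5)
obs 5: x=7/2 → posterior Inverse-Gamma(43/10, 589/40)
obs 6: x=1 → posterior Inverse-Gamma(24/5, 669/40)
obs 7: x=-3 → posterior Inverse-Gamma(53/10, 1389/40)
obs 8: x=-1/4 → posterior Inverse-Gamma(29/5, 6401/160)
obs 9: x=5 → posterior Inverse-Gamma(63/10, 6721/160)
obs 10: x=4 → posterior Inverse-Gamma(34/5, 6801/160)
obs 11: x=1/2 → posterior Inverse-Gamma(73/10, 7301/160)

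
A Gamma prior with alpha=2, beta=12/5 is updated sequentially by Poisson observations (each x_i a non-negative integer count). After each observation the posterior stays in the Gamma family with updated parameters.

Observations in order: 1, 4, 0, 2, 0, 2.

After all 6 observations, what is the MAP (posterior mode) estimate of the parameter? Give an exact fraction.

25/21

obs 1: x=1 → posterior Gamma(3, 17/5)
obs 2: x=4 → posterior Gamma(7, 22/5)
obs 3: x=0 → posterior Gamma(7, 27/5)
obs 4: x=2 → posterior Gamma(9, 32/5)
obs 5: x=0 → posterior Gamma(9, 37/5)
obs 6: x=2 → posterior Gamma(11, 42/5)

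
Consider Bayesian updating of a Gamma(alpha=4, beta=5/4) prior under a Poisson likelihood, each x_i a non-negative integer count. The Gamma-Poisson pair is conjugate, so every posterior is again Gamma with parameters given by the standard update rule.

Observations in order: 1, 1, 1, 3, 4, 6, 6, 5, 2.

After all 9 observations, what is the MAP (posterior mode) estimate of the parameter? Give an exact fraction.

obs 1: x=1 → posterior Gamma(5, 9/4)
obs 2: x=1 → posterior Gamma(6, 13/4)
obs 3: x=1 → posterior Gamma(7, 17/4)
obs 4: x=3 → posterior Gamma(10, 21/4)
obs 5: x=4 → posterior Gamma(14, 25/4)
obs 6: x=6 → posterior Gamma(20, 29/4)
obs 7: x=6 → posterior Gamma(26, 33/4)
obs 8: x=5 → posterior Gamma(31, 37/4)
obs 9: x=2 → posterior Gamma(33, 41/4)

128/41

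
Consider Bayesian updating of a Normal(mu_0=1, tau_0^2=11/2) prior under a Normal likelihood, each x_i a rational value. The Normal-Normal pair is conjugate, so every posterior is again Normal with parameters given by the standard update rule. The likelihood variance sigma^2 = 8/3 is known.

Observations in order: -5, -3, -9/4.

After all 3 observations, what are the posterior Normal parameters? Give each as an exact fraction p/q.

obs 1: x=-5 → posterior Normal(-149/49, 88/49)
obs 2: x=-3 → posterior Normal(-124/41, 44/41)
obs 3: x=-9/4 → posterior Normal(-1289/460, 88/115)

mu_0=-1289/460, tau_0^2=88/115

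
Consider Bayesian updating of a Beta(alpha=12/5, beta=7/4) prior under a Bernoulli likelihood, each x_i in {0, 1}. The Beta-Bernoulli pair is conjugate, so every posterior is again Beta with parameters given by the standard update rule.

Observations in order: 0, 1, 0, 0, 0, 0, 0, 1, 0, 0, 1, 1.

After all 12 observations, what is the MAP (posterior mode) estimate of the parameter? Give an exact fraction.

obs 1: x=0 → posterior Beta(12/5, 11/4)
obs 2: x=1 → posterior Beta(17/5, 11/4)
obs 3: x=0 → posterior Beta(17/5, 15/4)
obs 4: x=0 → posterior Beta(17/5, 19/4)
obs 5: x=0 → posterior Beta(17/5, 23/4)
obs 6: x=0 → posterior Beta(17/5, 27/4)
obs 7: x=0 → posterior Beta(17/5, 31/4)
obs 8: x=1 → posterior Beta(22/5, 31/4)
obs 9: x=0 → posterior Beta(22/5, 35/4)
obs 10: x=0 → posterior Beta(22/5, 39/4)
obs 11: x=1 → posterior Beta(27/5, 39/4)
obs 12: x=1 → posterior Beta(32/5, 39/4)

108/283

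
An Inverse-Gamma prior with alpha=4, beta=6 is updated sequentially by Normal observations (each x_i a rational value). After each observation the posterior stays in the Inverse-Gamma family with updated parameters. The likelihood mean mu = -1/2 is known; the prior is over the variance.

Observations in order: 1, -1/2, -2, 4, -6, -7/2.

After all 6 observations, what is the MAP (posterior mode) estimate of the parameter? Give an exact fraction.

19/4

obs 1: x=1 → posterior Inverse-Gamma(9/2, 57/8)
obs 2: x=-1/2 → posterior Inverse-Gamma(5, 57/8)
obs 3: x=-2 → posterior Inverse-Gamma(11/2, 33/4)
obs 4: x=4 → posterior Inverse-Gamma(6, 147/8)
obs 5: x=-6 → posterior Inverse-Gamma(13/2, 67/2)
obs 6: x=-7/2 → posterior Inverse-Gamma(7, 38)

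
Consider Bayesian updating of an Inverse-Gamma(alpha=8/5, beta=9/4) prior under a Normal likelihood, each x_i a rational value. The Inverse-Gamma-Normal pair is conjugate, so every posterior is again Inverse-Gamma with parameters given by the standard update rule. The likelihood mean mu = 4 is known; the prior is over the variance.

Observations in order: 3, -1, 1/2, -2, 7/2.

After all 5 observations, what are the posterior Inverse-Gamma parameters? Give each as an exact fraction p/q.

alpha=41/10, beta=79/2

obs 1: x=3 → posterior Inverse-Gamma(21/10, 11/4)
obs 2: x=-1 → posterior Inverse-Gamma(13/5, 61/4)
obs 3: x=1/2 → posterior Inverse-Gamma(31/10, 171/8)
obs 4: x=-2 → posterior Inverse-Gamma(18/5, 315/8)
obs 5: x=7/2 → posterior Inverse-Gamma(41/10, 79/2)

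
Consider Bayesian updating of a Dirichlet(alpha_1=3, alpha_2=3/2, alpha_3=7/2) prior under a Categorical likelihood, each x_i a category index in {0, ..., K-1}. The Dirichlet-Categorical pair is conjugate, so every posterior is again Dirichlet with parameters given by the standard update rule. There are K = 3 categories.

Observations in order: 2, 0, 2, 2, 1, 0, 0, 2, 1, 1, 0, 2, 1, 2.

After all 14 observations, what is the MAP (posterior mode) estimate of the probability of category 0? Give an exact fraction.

6/19

obs 1: x=2 → posterior Dirichlet(3, 3/2, 9/2)
obs 2: x=0 → posterior Dirichlet(4, 3/2, 9/2)
obs 3: x=2 → posterior Dirichlet(4, 3/2, 11/2)
obs 4: x=2 → posterior Dirichlet(4, 3/2, 13/2)
obs 5: x=1 → posterior Dirichlet(4, 5/2, 13/2)
obs 6: x=0 → posterior Dirichlet(5, 5/2, 13/2)
obs 7: x=0 → posterior Dirichlet(6, 5/2, 13/2)
obs 8: x=2 → posterior Dirichlet(6, 5/2, 15/2)
obs 9: x=1 → posterior Dirichlet(6, 7/2, 15/2)
obs 10: x=1 → posterior Dirichlet(6, 9/2, 15/2)
obs 11: x=0 → posterior Dirichlet(7, 9/2, 15/2)
obs 12: x=2 → posterior Dirichlet(7, 9/2, 17/2)
obs 13: x=1 → posterior Dirichlet(7, 11/2, 17/2)
obs 14: x=2 → posterior Dirichlet(7, 11/2, 19/2)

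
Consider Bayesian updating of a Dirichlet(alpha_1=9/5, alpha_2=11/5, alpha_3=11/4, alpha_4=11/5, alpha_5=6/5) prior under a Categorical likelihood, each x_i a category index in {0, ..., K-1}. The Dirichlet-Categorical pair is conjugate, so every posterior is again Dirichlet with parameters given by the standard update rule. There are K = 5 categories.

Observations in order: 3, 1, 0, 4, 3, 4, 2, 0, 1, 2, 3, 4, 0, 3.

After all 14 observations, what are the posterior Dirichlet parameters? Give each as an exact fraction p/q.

obs 1: x=3 → posterior Dirichlet(9/5, 11/5, 11/4, 16/5, 6/5)
obs 2: x=1 → posterior Dirichlet(9/5, 16/5, 11/4, 16/5, 6/5)
obs 3: x=0 → posterior Dirichlet(14/5, 16/5, 11/4, 16/5, 6/5)
obs 4: x=4 → posterior Dirichlet(14/5, 16/5, 11/4, 16/5, 11/5)
obs 5: x=3 → posterior Dirichlet(14/5, 16/5, 11/4, 21/5, 11/5)
obs 6: x=4 → posterior Dirichlet(14/5, 16/5, 11/4, 21/5, 16/5)
obs 7: x=2 → posterior Dirichlet(14/5, 16/5, 15/4, 21/5, 16/5)
obs 8: x=0 → posterior Dirichlet(19/5, 16/5, 15/4, 21/5, 16/5)
obs 9: x=1 → posterior Dirichlet(19/5, 21/5, 15/4, 21/5, 16/5)
obs 10: x=2 → posterior Dirichlet(19/5, 21/5, 19/4, 21/5, 16/5)
obs 11: x=3 → posterior Dirichlet(19/5, 21/5, 19/4, 26/5, 16/5)
obs 12: x=4 → posterior Dirichlet(19/5, 21/5, 19/4, 26/5, 21/5)
obs 13: x=0 → posterior Dirichlet(24/5, 21/5, 19/4, 26/5, 21/5)
obs 14: x=3 → posterior Dirichlet(24/5, 21/5, 19/4, 31/5, 21/5)

alpha_1=24/5, alpha_2=21/5, alpha_3=19/4, alpha_4=31/5, alpha_5=21/5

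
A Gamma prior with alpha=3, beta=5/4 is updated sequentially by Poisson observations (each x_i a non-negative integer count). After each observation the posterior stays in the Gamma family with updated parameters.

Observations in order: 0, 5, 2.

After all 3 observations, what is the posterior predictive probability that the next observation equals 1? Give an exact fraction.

obs 1: x=0 → posterior Gamma(3, 9/4)
obs 2: x=5 → posterior Gamma(8, 13/4)
obs 3: x=2 → posterior Gamma(10, 17/4)

80639756017960/350277500542221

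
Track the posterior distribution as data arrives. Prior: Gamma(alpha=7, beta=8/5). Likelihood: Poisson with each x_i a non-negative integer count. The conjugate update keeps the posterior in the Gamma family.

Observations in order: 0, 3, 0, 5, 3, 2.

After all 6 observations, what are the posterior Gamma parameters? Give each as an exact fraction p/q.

alpha=20, beta=38/5

obs 1: x=0 → posterior Gamma(7, 13/5)
obs 2: x=3 → posterior Gamma(10, 18/5)
obs 3: x=0 → posterior Gamma(10, 23/5)
obs 4: x=5 → posterior Gamma(15, 28/5)
obs 5: x=3 → posterior Gamma(18, 33/5)
obs 6: x=2 → posterior Gamma(20, 38/5)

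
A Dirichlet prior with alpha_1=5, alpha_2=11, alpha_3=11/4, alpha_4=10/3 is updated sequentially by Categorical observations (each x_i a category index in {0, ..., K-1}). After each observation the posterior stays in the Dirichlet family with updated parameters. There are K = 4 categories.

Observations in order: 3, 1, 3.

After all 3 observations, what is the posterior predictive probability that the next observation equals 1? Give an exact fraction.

obs 1: x=3 → posterior Dirichlet(5, 11, 11/4, 13/3)
obs 2: x=1 → posterior Dirichlet(5, 12, 11/4, 13/3)
obs 3: x=3 → posterior Dirichlet(5, 12, 11/4, 16/3)

144/301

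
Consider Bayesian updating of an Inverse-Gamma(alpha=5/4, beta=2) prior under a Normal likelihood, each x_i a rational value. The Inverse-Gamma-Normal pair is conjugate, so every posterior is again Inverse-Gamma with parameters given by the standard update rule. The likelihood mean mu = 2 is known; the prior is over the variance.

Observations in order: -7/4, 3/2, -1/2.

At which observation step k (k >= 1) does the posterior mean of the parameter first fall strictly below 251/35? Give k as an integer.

k = 3

obs 1: x=-7/4 → posterior Inverse-Gamma(7/4, 289/32)
obs 2: x=3/2 → posterior Inverse-Gamma(9/4, 293/32)
obs 3: x=-1/2 → posterior Inverse-Gamma(11/4, 393/32)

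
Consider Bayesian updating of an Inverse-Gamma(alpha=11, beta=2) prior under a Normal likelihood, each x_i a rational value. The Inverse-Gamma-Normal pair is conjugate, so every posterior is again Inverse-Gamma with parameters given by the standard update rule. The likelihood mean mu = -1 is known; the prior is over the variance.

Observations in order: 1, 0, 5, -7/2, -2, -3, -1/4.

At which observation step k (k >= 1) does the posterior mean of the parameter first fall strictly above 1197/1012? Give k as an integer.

obs 1: x=1 → posterior Inverse-Gamma(23/2, 4)
obs 2: x=0 → posterior Inverse-Gamma(12, 9/2)
obs 3: x=5 → posterior Inverse-Gamma(25/2, 45/2)
obs 4: x=-7/2 → posterior Inverse-Gamma(13, 205/8)
obs 5: x=-2 → posterior Inverse-Gamma(27/2, 209/8)
obs 6: x=-3 → posterior Inverse-Gamma(14, 225/8)
obs 7: x=-1/4 → posterior Inverse-Gamma(29/2, 909/32)

k = 3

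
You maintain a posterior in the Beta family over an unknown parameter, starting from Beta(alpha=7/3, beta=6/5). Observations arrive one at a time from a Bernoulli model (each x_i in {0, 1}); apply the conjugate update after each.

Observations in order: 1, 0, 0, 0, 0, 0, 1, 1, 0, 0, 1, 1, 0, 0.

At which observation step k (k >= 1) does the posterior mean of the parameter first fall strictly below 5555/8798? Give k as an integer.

k = 2

obs 1: x=1 → posterior Beta(10/3, 6/5)
obs 2: x=0 → posterior Beta(10/3, 11/5)
obs 3: x=0 → posterior Beta(10/3, 16/5)
obs 4: x=0 → posterior Beta(10/3, 21/5)
obs 5: x=0 → posterior Beta(10/3, 26/5)
obs 6: x=0 → posterior Beta(10/3, 31/5)
obs 7: x=1 → posterior Beta(13/3, 31/5)
obs 8: x=1 → posterior Beta(16/3, 31/5)
obs 9: x=0 → posterior Beta(16/3, 36/5)
obs 10: x=0 → posterior Beta(16/3, 41/5)
obs 11: x=1 → posterior Beta(19/3, 41/5)
obs 12: x=1 → posterior Beta(22/3, 41/5)
obs 13: x=0 → posterior Beta(22/3, 46/5)
obs 14: x=0 → posterior Beta(22/3, 51/5)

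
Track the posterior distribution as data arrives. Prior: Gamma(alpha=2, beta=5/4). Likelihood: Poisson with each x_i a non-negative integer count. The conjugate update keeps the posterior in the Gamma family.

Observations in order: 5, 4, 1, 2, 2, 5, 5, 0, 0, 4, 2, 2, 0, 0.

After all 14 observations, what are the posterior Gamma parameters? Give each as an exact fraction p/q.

alpha=34, beta=61/4

obs 1: x=5 → posterior Gamma(7, 9/4)
obs 2: x=4 → posterior Gamma(11, 13/4)
obs 3: x=1 → posterior Gamma(12, 17/4)
obs 4: x=2 → posterior Gamma(14, 21/4)
obs 5: x=2 → posterior Gamma(16, 25/4)
obs 6: x=5 → posterior Gamma(21, 29/4)
obs 7: x=5 → posterior Gamma(26, 33/4)
obs 8: x=0 → posterior Gamma(26, 37/4)
obs 9: x=0 → posterior Gamma(26, 41/4)
obs 10: x=4 → posterior Gamma(30, 45/4)
obs 11: x=2 → posterior Gamma(32, 49/4)
obs 12: x=2 → posterior Gamma(34, 53/4)
obs 13: x=0 → posterior Gamma(34, 57/4)
obs 14: x=0 → posterior Gamma(34, 61/4)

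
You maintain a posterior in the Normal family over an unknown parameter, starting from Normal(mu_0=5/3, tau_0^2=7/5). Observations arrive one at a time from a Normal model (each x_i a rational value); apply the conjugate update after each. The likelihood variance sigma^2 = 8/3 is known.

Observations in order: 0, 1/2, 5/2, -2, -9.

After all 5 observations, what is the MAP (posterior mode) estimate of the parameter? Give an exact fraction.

-304/435

obs 1: x=0 → posterior Normal(200/183, 56/61)
obs 2: x=1/2 → posterior Normal(463/492, 28/41)
obs 3: x=5/2 → posterior Normal(389/309, 56/103)
obs 4: x=-2 → posterior Normal(263/372, 14/31)
obs 5: x=-9 → posterior Normal(-304/435, 56/145)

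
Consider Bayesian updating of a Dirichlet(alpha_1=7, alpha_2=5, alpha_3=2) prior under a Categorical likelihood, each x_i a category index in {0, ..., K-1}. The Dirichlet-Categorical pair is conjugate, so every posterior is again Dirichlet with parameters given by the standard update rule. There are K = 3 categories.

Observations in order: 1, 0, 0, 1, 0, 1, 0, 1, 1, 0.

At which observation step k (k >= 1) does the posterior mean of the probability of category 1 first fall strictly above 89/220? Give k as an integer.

obs 1: x=1 → posterior Dirichlet(7, 6, 2)
obs 2: x=0 → posterior Dirichlet(8, 6, 2)
obs 3: x=0 → posterior Dirichlet(9, 6, 2)
obs 4: x=1 → posterior Dirichlet(9, 7, 2)
obs 5: x=0 → posterior Dirichlet(10, 7, 2)
obs 6: x=1 → posterior Dirichlet(10, 8, 2)
obs 7: x=0 → posterior Dirichlet(11, 8, 2)
obs 8: x=1 → posterior Dirichlet(11, 9, 2)
obs 9: x=1 → posterior Dirichlet(11, 10, 2)
obs 10: x=0 → posterior Dirichlet(12, 10, 2)

k = 8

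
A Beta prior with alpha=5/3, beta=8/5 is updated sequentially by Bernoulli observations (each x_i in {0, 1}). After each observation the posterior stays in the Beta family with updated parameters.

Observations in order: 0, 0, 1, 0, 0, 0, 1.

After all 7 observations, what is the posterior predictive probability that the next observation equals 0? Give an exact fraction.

9/14

obs 1: x=0 → posterior Beta(5/3, 13/5)
obs 2: x=0 → posterior Beta(5/3, 18/5)
obs 3: x=1 → posterior Beta(8/3, 18/5)
obs 4: x=0 → posterior Beta(8/3, 23/5)
obs 5: x=0 → posterior Beta(8/3, 28/5)
obs 6: x=0 → posterior Beta(8/3, 33/5)
obs 7: x=1 → posterior Beta(11/3, 33/5)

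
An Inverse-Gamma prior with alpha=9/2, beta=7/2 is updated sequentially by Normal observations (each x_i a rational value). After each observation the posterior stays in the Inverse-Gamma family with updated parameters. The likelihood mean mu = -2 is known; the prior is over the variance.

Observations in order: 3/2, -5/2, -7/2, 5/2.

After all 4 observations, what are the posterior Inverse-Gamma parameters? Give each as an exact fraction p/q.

alpha=13/2, beta=21

obs 1: x=3/2 → posterior Inverse-Gamma(5, 77/8)
obs 2: x=-5/2 → posterior Inverse-Gamma(11/2, 39/4)
obs 3: x=-7/2 → posterior Inverse-Gamma(6, 87/8)
obs 4: x=5/2 → posterior Inverse-Gamma(13/2, 21)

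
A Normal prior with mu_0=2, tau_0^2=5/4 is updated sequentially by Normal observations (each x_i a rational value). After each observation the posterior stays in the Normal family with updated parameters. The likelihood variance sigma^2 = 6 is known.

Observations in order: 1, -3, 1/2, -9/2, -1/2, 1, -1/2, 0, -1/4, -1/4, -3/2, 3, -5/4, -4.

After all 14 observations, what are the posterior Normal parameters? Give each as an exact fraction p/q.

obs 1: x=1 → posterior Normal(53/29, 30/29)
obs 2: x=-3 → posterior Normal(19/17, 15/17)
obs 3: x=1/2 → posterior Normal(27/26, 10/13)
obs 4: x=-9/2 → posterior Normal(9/22, 15/22)
obs 5: x=-1/2 → posterior Normal(31/98, 30/49)
obs 6: x=1 → posterior Normal(41/108, 5/9)
obs 7: x=-1/2 → posterior Normal(18/59, 30/59)
obs 8: x=0 → posterior Normal(9/32, 15/32)
obs 9: x=-1/4 → posterior Normal(67/276, 10/23)
obs 10: x=-1/4 → posterior Normal(31/148, 15/37)
obs 11: x=-3/2 → posterior Normal(8/79, 30/79)
obs 12: x=3 → posterior Normal(23/84, 5/14)
obs 13: x=-5/4 → posterior Normal(67/356, 30/89)
obs 14: x=-4 → posterior Normal(-13/376, 15/47)

mu_0=-13/376, tau_0^2=15/47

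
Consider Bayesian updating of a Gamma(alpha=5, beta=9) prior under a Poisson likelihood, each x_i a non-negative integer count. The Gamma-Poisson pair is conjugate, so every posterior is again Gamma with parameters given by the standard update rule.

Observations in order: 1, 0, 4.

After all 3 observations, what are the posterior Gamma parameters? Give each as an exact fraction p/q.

alpha=10, beta=12

obs 1: x=1 → posterior Gamma(6, 10)
obs 2: x=0 → posterior Gamma(6, 11)
obs 3: x=4 → posterior Gamma(10, 12)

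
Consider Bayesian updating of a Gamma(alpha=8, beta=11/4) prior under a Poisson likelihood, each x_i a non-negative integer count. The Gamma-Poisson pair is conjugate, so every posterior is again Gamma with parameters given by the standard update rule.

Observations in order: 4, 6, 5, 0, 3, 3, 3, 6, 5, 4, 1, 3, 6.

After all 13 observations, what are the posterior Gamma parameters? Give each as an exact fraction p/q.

obs 1: x=4 → posterior Gamma(12, 15/4)
obs 2: x=6 → posterior Gamma(18, 19/4)
obs 3: x=5 → posterior Gamma(23, 23/4)
obs 4: x=0 → posterior Gamma(23, 27/4)
obs 5: x=3 → posterior Gamma(26, 31/4)
obs 6: x=3 → posterior Gamma(29, 35/4)
obs 7: x=3 → posterior Gamma(32, 39/4)
obs 8: x=6 → posterior Gamma(38, 43/4)
obs 9: x=5 → posterior Gamma(43, 47/4)
obs 10: x=4 → posterior Gamma(47, 51/4)
obs 11: x=1 → posterior Gamma(48, 55/4)
obs 12: x=3 → posterior Gamma(51, 59/4)
obs 13: x=6 → posterior Gamma(57, 63/4)

alpha=57, beta=63/4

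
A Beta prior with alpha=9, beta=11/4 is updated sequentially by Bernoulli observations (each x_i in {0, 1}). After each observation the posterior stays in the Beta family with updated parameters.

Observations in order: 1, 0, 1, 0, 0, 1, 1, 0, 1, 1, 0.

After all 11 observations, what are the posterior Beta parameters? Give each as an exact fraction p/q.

alpha=15, beta=31/4

obs 1: x=1 → posterior Beta(10, 11/4)
obs 2: x=0 → posterior Beta(10, 15/4)
obs 3: x=1 → posterior Beta(11, 15/4)
obs 4: x=0 → posterior Beta(11, 19/4)
obs 5: x=0 → posterior Beta(11, 23/4)
obs 6: x=1 → posterior Beta(12, 23/4)
obs 7: x=1 → posterior Beta(13, 23/4)
obs 8: x=0 → posterior Beta(13, 27/4)
obs 9: x=1 → posterior Beta(14, 27/4)
obs 10: x=1 → posterior Beta(15, 27/4)
obs 11: x=0 → posterior Beta(15, 31/4)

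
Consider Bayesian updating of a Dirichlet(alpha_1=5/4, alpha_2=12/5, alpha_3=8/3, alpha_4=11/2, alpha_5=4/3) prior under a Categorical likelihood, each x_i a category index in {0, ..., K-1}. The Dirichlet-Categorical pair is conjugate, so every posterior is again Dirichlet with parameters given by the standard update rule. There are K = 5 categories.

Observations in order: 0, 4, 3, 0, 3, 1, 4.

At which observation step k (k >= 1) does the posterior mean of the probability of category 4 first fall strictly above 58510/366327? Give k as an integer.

k = 7

obs 1: x=0 → posterior Dirichlet(9/4, 12/5, 8/3, 11/2, 4/3)
obs 2: x=4 → posterior Dirichlet(9/4, 12/5, 8/3, 11/2, 7/3)
obs 3: x=3 → posterior Dirichlet(9/4, 12/5, 8/3, 13/2, 7/3)
obs 4: x=0 → posterior Dirichlet(13/4, 12/5, 8/3, 13/2, 7/3)
obs 5: x=3 → posterior Dirichlet(13/4, 12/5, 8/3, 15/2, 7/3)
obs 6: x=1 → posterior Dirichlet(13/4, 17/5, 8/3, 15/2, 7/3)
obs 7: x=4 → posterior Dirichlet(13/4, 17/5, 8/3, 15/2, 10/3)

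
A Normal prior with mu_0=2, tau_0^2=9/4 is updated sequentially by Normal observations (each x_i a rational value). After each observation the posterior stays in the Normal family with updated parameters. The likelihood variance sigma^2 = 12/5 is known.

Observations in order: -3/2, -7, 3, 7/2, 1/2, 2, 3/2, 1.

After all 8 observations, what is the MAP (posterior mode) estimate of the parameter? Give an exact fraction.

obs 1: x=-3/2 → posterior Normal(19/62, 36/31)
obs 2: x=-7 → posterior Normal(-191/92, 18/23)
obs 3: x=3 → posterior Normal(-101/122, 36/61)
obs 4: x=7/2 → posterior Normal(1/38, 9/19)
obs 5: x=1/2 → posterior Normal(19/182, 36/91)
obs 6: x=2 → posterior Normal(79/212, 18/53)
obs 7: x=3/2 → posterior Normal(62/121, 36/121)
obs 8: x=1 → posterior Normal(77/136, 9/34)

77/136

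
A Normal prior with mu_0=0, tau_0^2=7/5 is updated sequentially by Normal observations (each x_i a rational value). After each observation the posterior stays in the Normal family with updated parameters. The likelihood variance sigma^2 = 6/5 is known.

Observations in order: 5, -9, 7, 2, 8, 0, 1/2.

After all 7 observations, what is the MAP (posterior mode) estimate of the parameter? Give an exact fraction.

189/110

obs 1: x=5 → posterior Normal(35/13, 42/65)
obs 2: x=-9 → posterior Normal(-7/5, 21/50)
obs 3: x=7 → posterior Normal(7/9, 14/45)
obs 4: x=2 → posterior Normal(35/34, 21/85)
obs 5: x=8 → posterior Normal(91/41, 42/205)
obs 6: x=0 → posterior Normal(91/48, 7/40)
obs 7: x=1/2 → posterior Normal(189/110, 42/275)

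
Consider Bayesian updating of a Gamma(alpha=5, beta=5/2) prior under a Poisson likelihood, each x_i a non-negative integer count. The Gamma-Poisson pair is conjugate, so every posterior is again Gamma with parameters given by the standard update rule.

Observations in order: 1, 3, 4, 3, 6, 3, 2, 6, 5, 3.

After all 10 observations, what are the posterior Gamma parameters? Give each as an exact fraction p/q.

alpha=41, beta=25/2

obs 1: x=1 → posterior Gamma(6, 7/2)
obs 2: x=3 → posterior Gamma(9, 9/2)
obs 3: x=4 → posterior Gamma(13, 11/2)
obs 4: x=3 → posterior Gamma(16, 13/2)
obs 5: x=6 → posterior Gamma(22, 15/2)
obs 6: x=3 → posterior Gamma(25, 17/2)
obs 7: x=2 → posterior Gamma(27, 19/2)
obs 8: x=6 → posterior Gamma(33, 21/2)
obs 9: x=5 → posterior Gamma(38, 23/2)
obs 10: x=3 → posterior Gamma(41, 25/2)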